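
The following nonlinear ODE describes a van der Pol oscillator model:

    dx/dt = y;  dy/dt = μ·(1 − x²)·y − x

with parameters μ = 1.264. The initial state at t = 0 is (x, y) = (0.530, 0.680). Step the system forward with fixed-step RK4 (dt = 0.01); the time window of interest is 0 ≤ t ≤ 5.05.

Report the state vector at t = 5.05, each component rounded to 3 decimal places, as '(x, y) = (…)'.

t=0.000: state=(0.530, 0.680)
step 1 (dt=0.01): k1=(0.680, 0.088), k2=(0.680, 0.082), k3=(0.680, 0.082), k4=(0.681, 0.076); state += dt/6·(k1+2k2+2k3+k4)
t=0.010: state=(0.537, 0.681)
t=0.020: state=(0.544, 0.682)
t=0.030: state=(0.550, 0.682)
continuing one RK4 step at a time; state shown every 20 steps (Δt=0.2):
t=0.200: state=(0.666, 0.671)
t=0.400: state=(0.794, 0.600)
t=0.600: state=(0.902, 0.468)
t=0.800: state=(0.978, 0.290)
t=1.000: state=(1.016, 0.091)
t=1.200: state=(1.014, -0.113)
t=1.400: state=(0.971, -0.313)
t=1.600: state=(0.889, -0.514)
t=1.800: state=(0.765, -0.729)
t=2.000: state=(0.595, -0.981)
t=2.200: state=(0.368, -1.297)
t=2.400: state=(0.070, -1.699)
t=2.600: state=(-0.315, -2.149)
t=2.800: state=(-0.780, -2.441)
t=3.000: state=(-1.255, -2.204)
t=3.200: state=(-1.623, -1.412)
t=3.400: state=(-1.818, -0.580)
t=3.600: state=(-1.875, -0.037)
t=3.800: state=(-1.849, 0.258)
t=4.000: state=(-1.780, 0.421)
t=4.200: state=(-1.685, 0.526)
t=4.400: state=(-1.571, 0.614)
t=4.600: state=(-1.439, 0.705)
t=4.800: state=(-1.288, 0.813)
t=5.000: state=(-1.112, 0.955)
t=5.050: state=(-1.063, 0.998)

(x, y) = (-1.063, 0.998)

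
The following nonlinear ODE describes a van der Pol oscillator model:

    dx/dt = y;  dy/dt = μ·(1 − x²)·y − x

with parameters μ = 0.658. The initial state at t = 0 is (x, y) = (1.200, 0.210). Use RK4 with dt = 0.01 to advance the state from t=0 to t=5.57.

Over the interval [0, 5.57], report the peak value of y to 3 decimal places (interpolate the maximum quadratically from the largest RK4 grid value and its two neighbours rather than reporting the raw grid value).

max y = 2.275

t=0.000: state=(1.200, 0.210)
step 1 (dt=0.01): k1=(0.210, -1.261), k2=(0.204, -1.260), k3=(0.204, -1.260), k4=(0.197, -1.260); state += dt/6·(k1+2k2+2k3+k4)
t=0.010: state=(1.202, 0.197)
t=0.020: state=(1.204, 0.185)
t=0.030: state=(1.206, 0.172)
continuing one RK4 step at a time; state shown every 20 steps (Δt=0.2):
t=0.200: state=(1.217, -0.038)
t=0.400: state=(1.186, -0.270)
t=0.600: state=(1.110, -0.484)
t=0.800: state=(0.993, -0.687)
t=1.000: state=(0.836, -0.887)
t=1.200: state=(0.638, -1.094)
t=1.400: state=(0.397, -1.314)
t=1.600: state=(0.112, -1.540)
t=1.800: state=(-0.217, -1.744)
t=2.000: state=(-0.580, -1.863)
t=2.200: state=(-0.951, -1.808)
t=2.400: state=(-1.288, -1.525)
t=2.600: state=(-1.549, -1.065)
t=2.800: state=(-1.711, -0.560)
t=3.000: state=(-1.777, -0.121)
t=3.200: state=(-1.766, 0.219)
t=3.400: state=(-1.696, 0.473)
t=3.600: state=(-1.580, 0.674)
t=3.800: state=(-1.428, 0.848)
t=4.000: state=(-1.241, 1.020)
t=4.200: state=(-1.019, 1.205)
t=4.400: state=(-0.757, 1.419)
t=4.600: state=(-0.449, 1.668)
t=4.800: state=(-0.088, 1.940)
t=5.000: state=(0.325, 2.181)
t=5.200: state=(0.774, 2.273)
t=5.400: state=(1.215, 2.072)
t=5.570: state=(1.534, 1.649)
largest grid value and its neighbours: y(5.170)=2.27505, y(5.180)=2.27514, y(5.190)=2.27451
parabola through these three points peaks at t≈5.176 with y≈2.27519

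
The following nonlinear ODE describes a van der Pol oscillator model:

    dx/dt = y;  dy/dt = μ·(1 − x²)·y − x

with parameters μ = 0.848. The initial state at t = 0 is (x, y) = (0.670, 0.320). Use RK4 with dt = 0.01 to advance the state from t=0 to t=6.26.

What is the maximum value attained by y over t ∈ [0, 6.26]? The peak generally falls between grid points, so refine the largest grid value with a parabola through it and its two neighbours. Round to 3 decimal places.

t=0.000: state=(0.670, 0.320)
step 1 (dt=0.01): k1=(0.320, -0.520), k2=(0.317, -0.524), k3=(0.317, -0.524), k4=(0.315, -0.527); state += dt/6·(k1+2k2+2k3+k4)
t=0.010: state=(0.673, 0.315)
t=0.020: state=(0.676, 0.309)
t=0.030: state=(0.679, 0.304)
continuing one RK4 step at a time; state shown every 25 steps (Δt=0.25):
t=0.250: state=(0.732, 0.171)
t=0.500: state=(0.753, -0.008)
t=0.750: state=(0.727, -0.204)
t=1.000: state=(0.650, -0.411)
t=1.250: state=(0.520, -0.631)
t=1.500: state=(0.333, -0.868)
t=1.750: state=(0.084, -1.122)
t=2.000: state=(-0.227, -1.367)
t=2.250: state=(-0.591, -1.519)
t=2.500: state=(-0.968, -1.445)
t=2.750: state=(-1.289, -1.084)
t=3.000: state=(-1.496, -0.567)
t=3.250: state=(-1.576, -0.088)
t=3.500: state=(-1.551, 0.273)
t=3.750: state=(-1.448, 0.540)
t=4.000: state=(-1.284, 0.763)
t=4.250: state=(-1.066, 0.986)
t=4.500: state=(-0.788, 1.251)
t=4.750: state=(-0.434, 1.590)
t=5.000: state=(0.014, 2.002)
t=5.250: state=(0.562, 2.346)
t=5.500: state=(1.150, 2.251)
t=5.750: state=(1.631, 1.511)
t=6.000: state=(1.892, 0.600)
t=6.250: state=(1.956, -0.031)
t=6.260: state=(1.955, -0.050)
largest grid value and its neighbours: y(5.330)=2.38487, y(5.340)=2.38568, y(5.350)=2.38551
parabola through these three points peaks at t≈5.343 with y≈2.38573

max y = 2.386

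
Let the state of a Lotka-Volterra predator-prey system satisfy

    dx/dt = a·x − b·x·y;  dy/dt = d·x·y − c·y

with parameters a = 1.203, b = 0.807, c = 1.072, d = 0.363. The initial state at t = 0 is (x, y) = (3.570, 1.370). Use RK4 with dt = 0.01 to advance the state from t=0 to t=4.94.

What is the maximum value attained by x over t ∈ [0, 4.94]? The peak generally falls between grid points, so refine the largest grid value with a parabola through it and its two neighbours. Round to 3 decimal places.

t=0.000: state=(3.570, 1.370)
step 1 (dt=0.01): k1=(0.348, 0.307), k2=(0.344, 0.308), k3=(0.343, 0.308), k4=(0.339, 0.309); state += dt/6·(k1+2k2+2k3+k4)
t=0.010: state=(3.573, 1.373)
t=0.020: state=(3.577, 1.376)
t=0.030: state=(3.580, 1.379)
continuing one RK4 step at a time; state shown every 20 steps (Δt=0.2):
t=0.200: state=(3.621, 1.436)
t=0.400: state=(3.633, 1.508)
t=0.600: state=(3.601, 1.583)
t=0.800: state=(3.527, 1.655)
t=1.000: state=(3.416, 1.719)
t=1.200: state=(3.279, 1.769)
t=1.400: state=(3.126, 1.801)
t=1.600: state=(2.969, 1.814)
t=1.800: state=(2.819, 1.806)
t=2.000: state=(2.685, 1.779)
t=2.200: state=(2.571, 1.738)
t=2.400: state=(2.480, 1.684)
t=2.600: state=(2.416, 1.623)
t=2.800: state=(2.377, 1.559)
t=3.000: state=(2.363, 1.494)
t=3.200: state=(2.374, 1.432)
t=3.400: state=(2.408, 1.374)
t=3.600: state=(2.464, 1.323)
t=3.800: state=(2.541, 1.281)
t=4.000: state=(2.636, 1.247)
t=4.200: state=(2.747, 1.224)
t=4.400: state=(2.872, 1.211)
t=4.600: state=(3.005, 1.209)
t=4.800: state=(3.143, 1.220)
t=4.940: state=(3.238, 1.235)
largest grid value and its neighbours: x(0.340)=3.63371, x(0.350)=3.63379, x(0.360)=3.63377
parabola through these three points peaks at t≈0.353 with x≈3.63380

max x = 3.634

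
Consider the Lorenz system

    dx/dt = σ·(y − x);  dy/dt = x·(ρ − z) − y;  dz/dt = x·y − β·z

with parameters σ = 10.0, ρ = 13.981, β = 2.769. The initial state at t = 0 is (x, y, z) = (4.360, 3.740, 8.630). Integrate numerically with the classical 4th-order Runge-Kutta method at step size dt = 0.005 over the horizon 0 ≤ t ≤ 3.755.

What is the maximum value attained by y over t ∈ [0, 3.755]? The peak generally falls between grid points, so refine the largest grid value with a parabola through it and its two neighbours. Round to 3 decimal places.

max y = 9.030

t=0.000: state=(4.360, 3.740, 8.630)
step 1 (dt=0.005): k1=(-6.200, 19.590, -7.590), k2=(-5.555, 19.541, -7.383), k3=(-5.573, 19.547, -7.379), k4=(-4.944, 19.503, -7.169); state += dt/6·(k1+2k2+2k3+k4)
t=0.005: state=(4.332, 3.838, 8.593)
t=0.010: state=(4.310, 3.935, 8.558)
t=0.015: state=(4.295, 4.032, 8.526)
continuing one RK4 step at a time; state shown every 40 steps (Δt=0.2):
t=0.200: state=(6.102, 7.777, 9.566)
t=0.400: state=(8.283, 7.983, 15.637)
t=0.600: state=(5.442, 3.858, 14.967)
t=0.800: state=(3.929, 3.981, 11.036)
t=1.000: state=(5.236, 6.379, 9.924)
t=1.200: state=(7.479, 8.098, 13.442)
t=1.400: state=(6.554, 5.325, 15.332)
t=1.600: state=(4.663, 4.271, 12.518)
t=1.800: state=(5.039, 5.717, 10.753)
t=2.000: state=(6.733, 7.470, 12.438)
t=2.200: state=(6.861, 6.218, 14.770)
t=2.400: state=(5.320, 4.754, 13.339)
t=2.600: state=(5.113, 5.446, 11.542)
t=2.800: state=(6.248, 6.875, 12.122)
t=3.000: state=(6.782, 6.563, 14.067)
t=3.200: state=(5.779, 5.241, 13.673)
t=3.400: state=(5.294, 5.389, 12.169)
t=3.600: state=(5.971, 6.441, 12.126)
t=3.755: state=(6.540, 6.716, 13.206)
largest grid value and its neighbours: y(0.305)=9.02683, y(0.310)=9.02987, y(0.315)=9.02637
parabola through these three points peaks at t≈0.310 with y≈9.02988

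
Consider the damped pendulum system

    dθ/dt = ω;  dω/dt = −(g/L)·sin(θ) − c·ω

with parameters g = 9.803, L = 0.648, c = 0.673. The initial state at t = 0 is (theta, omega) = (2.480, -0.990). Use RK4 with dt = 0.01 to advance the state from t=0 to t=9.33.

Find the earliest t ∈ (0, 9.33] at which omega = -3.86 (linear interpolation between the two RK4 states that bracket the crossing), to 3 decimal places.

t = 0.280

t=0.000: state=(2.480, -0.990)
step 1 (dt=0.01): k1=(-0.990, -8.628), k2=(-1.033, -8.658), k3=(-1.033, -8.660), k4=(-1.077, -8.693); state += dt/6·(k1+2k2+2k3+k4)
t=0.010: state=(2.470, -1.077)
t=0.020: state=(2.458, -1.164)
t=0.030: state=(2.446, -1.252)
t=0.270: state=(1.863, -3.743)
next step: t=0.280: state=(1.825, -3.863) — omega has crossed -3.86
linear interpolation between t=0.270 (-3.74301) and t=0.280 (-3.86307) → t≈0.280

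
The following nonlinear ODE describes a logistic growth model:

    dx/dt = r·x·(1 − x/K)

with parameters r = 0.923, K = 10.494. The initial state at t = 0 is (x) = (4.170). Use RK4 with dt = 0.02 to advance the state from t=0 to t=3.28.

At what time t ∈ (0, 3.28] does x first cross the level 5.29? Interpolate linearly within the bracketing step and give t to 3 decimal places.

t = 0.469

t=0.000: state=(4.170)
step 1 (dt=0.02): k1=(2.319), k2=(2.324), k3=(2.324), k4=(2.328); state += dt/6·(k1+2k2+2k3+k4)
t=0.020: state=(4.216)
t=0.040: state=(4.263)
t=0.060: state=(4.310)
continuing one RK4 step at a time; state shown every 10 steps (Δt=0.2):
t=0.200: state=(4.641)
t=0.400: state=(5.123)
t=0.460: state=(5.268)
next step: t=0.480: state=(5.317) — x has crossed 5.29
linear interpolation between t=0.460 (5.26837) and t=0.480 (5.31679) → t≈0.469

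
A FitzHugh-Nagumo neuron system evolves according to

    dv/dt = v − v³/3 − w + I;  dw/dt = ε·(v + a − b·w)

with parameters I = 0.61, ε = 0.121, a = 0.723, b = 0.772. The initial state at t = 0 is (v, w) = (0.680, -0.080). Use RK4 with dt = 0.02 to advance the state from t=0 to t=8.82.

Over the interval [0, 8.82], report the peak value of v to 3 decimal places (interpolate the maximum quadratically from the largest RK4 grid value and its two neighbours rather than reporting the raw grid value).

t=0.000: state=(0.680, -0.080)
step 1 (dt=0.02): k1=(1.265, 0.177), k2=(1.270, 0.179), k3=(1.270, 0.179), k4=(1.275, 0.180); state += dt/6·(k1+2k2+2k3+k4)
t=0.020: state=(0.705, -0.076)
t=0.040: state=(0.731, -0.073)
t=0.060: state=(0.757, -0.069)
continuing one RK4 step at a time; state shown every 25 steps (Δt=0.5):
t=0.500: state=(1.316, 0.026)
t=1.000: state=(1.721, 0.159)
t=1.500: state=(1.841, 0.301)
t=2.000: state=(1.837, 0.439)
t=2.500: state=(1.797, 0.569)
t=3.000: state=(1.745, 0.690)
t=3.500: state=(1.690, 0.803)
t=4.000: state=(1.633, 0.907)
t=4.500: state=(1.574, 1.004)
t=5.000: state=(1.513, 1.092)
t=5.500: state=(1.450, 1.172)
t=6.000: state=(1.384, 1.245)
t=6.500: state=(1.315, 1.311)
t=7.000: state=(1.240, 1.369)
t=7.500: state=(1.159, 1.421)
t=8.000: state=(1.069, 1.464)
t=8.500: state=(0.965, 1.500)
t=8.820: state=(0.888, 1.519)
largest grid value and its neighbours: v(1.680)=1.84725, v(1.700)=1.84729, v(1.720)=1.84722
parabola through these three points peaks at t≈1.698 with v≈1.84729

max v = 1.847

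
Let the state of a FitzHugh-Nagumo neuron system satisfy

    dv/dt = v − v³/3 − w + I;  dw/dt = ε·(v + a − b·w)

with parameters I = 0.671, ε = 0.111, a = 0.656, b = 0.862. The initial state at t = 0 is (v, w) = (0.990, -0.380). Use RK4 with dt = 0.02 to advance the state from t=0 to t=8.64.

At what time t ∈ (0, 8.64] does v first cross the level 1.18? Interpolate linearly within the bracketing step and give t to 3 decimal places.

t=0.000: state=(0.990, -0.380)
step 1 (dt=0.02): k1=(1.718, 0.219), k2=(1.715, 0.221), k3=(1.715, 0.221), k4=(1.713, 0.222); state += dt/6·(k1+2k2+2k3+k4)
t=0.020: state=(1.024, -0.376)
t=0.040: state=(1.058, -0.371)
t=0.060: state=(1.093, -0.367)
t=0.100: state=(1.160, -0.357)
next step: t=0.120: state=(1.193, -0.353) — v has crossed 1.18
linear interpolation between t=0.100 (1.15980) and t=0.120 (1.19299) → t≈0.112

t = 0.112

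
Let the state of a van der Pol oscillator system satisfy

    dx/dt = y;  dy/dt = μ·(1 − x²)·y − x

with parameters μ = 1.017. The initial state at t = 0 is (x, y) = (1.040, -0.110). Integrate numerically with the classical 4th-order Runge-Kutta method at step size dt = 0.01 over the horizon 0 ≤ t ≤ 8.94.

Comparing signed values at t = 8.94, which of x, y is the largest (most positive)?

t=0.000: state=(1.040, -0.110)
step 1 (dt=0.01): k1=(-0.110, -1.031), k2=(-0.115, -1.030), k3=(-0.115, -1.030), k4=(-0.120, -1.029); state += dt/6·(k1+2k2+2k3+k4)
t=0.010: state=(1.039, -0.120)
t=0.020: state=(1.038, -0.131)
t=0.030: state=(1.036, -0.141)
continuing one RK4 step at a time; state shown every 50 steps (Δt=0.5):
t=0.500: state=(0.859, -0.613)
t=1.000: state=(0.413, -1.206)
t=1.500: state=(-0.388, -2.000)
t=2.000: state=(-1.402, -1.662)
t=2.500: state=(-1.825, -0.128)
t=3.000: state=(-1.702, 0.504)
t=3.500: state=(-1.370, 0.816)
t=4.000: state=(-0.866, 1.245)
t=4.500: state=(-0.052, 2.100)
t=5.000: state=(1.195, 2.515)
t=5.500: state=(1.961, 0.482)
t=6.000: state=(1.926, -0.409)
t=6.500: state=(1.646, -0.683)
t=7.000: state=(1.241, -0.958)
t=7.500: state=(0.647, -1.489)
t=8.000: state=(-0.334, -2.481)
t=8.500: state=(-1.586, -1.924)
t=8.940: state=(-2.003, -0.156)
compare at T: x=-2.003, y=-0.156

largest component: y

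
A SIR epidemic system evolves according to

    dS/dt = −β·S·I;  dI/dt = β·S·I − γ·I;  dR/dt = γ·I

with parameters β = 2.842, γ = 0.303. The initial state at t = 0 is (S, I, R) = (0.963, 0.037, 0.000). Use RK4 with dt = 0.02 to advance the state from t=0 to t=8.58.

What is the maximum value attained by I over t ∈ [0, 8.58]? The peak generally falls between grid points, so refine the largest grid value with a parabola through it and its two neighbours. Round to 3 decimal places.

t=0.000: state=(0.963, 0.037, 0.000)
step 1 (dt=0.02): k1=(-0.101, 0.090, 0.011), k2=(-0.104, 0.092, 0.011), k3=(-0.104, 0.092, 0.011), k4=(-0.106, 0.094, 0.012); state += dt/6·(k1+2k2+2k3+k4)
t=0.020: state=(0.961, 0.039, 0.000)
t=0.040: state=(0.959, 0.041, 0.000)
t=0.060: state=(0.956, 0.043, 0.001)
continuing one RK4 step at a time; state shown every 25 steps (Δt=0.5):
t=0.500: state=(0.871, 0.118, 0.011)
t=1.000: state=(0.653, 0.305, 0.041)
t=1.500: state=(0.357, 0.537, 0.106)
t=2.000: state=(0.151, 0.652, 0.198)
t=2.500: state=(0.059, 0.644, 0.297)
t=3.000: state=(0.025, 0.585, 0.390)
t=3.500: state=(0.011, 0.515, 0.474)
t=4.000: state=(0.006, 0.448, 0.547)
t=4.500: state=(0.003, 0.387, 0.610)
t=5.000: state=(0.002, 0.334, 0.664)
t=5.500: state=(0.001, 0.288, 0.711)
t=6.000: state=(0.001, 0.247, 0.752)
t=6.500: state=(0.001, 0.213, 0.786)
t=7.000: state=(0.000, 0.183, 0.816)
t=7.500: state=(0.000, 0.157, 0.842)
t=8.000: state=(0.000, 0.135, 0.864)
t=8.500: state=(0.000, 0.116, 0.883)
t=8.580: state=(0.000, 0.114, 0.886)
largest grid value and its neighbours: I(2.160)=0.65862, I(2.180)=0.65874, I(2.200)=0.65870
parabola through these three points peaks at t≈2.185 with I≈0.65874

max I = 0.659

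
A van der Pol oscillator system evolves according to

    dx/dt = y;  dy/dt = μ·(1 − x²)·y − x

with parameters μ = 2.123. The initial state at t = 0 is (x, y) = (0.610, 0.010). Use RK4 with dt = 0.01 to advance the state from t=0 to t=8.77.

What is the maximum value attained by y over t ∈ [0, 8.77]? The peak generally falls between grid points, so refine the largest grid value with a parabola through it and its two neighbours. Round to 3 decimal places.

t=0.000: state=(0.610, 0.010)
step 1 (dt=0.01): k1=(0.010, -0.597), k2=(0.007, -0.601), k3=(0.007, -0.601), k4=(0.004, -0.605); state += dt/6·(k1+2k2+2k3+k4)
t=0.010: state=(0.610, 0.004)
t=0.020: state=(0.610, -0.002)
t=0.030: state=(0.610, -0.008)
continuing one RK4 step at a time; state shown every 50 steps (Δt=0.5):
t=0.500: state=(0.521, -0.409)
t=1.000: state=(0.120, -1.341)
t=1.500: state=(-0.978, -2.830)
t=2.000: state=(-1.805, -0.331)
t=2.500: state=(-1.750, 0.317)
t=3.000: state=(-1.558, 0.439)
t=3.500: state=(-1.305, 0.591)
t=4.000: state=(-0.935, 0.949)
t=4.500: state=(-0.216, 2.218)
t=5.000: state=(1.458, 3.294)
t=5.500: state=(2.018, -0.083)
t=6.000: state=(1.894, -0.320)
t=6.500: state=(1.719, -0.381)
t=7.000: state=(1.508, -0.470)
t=7.500: state=(1.235, -0.645)
t=8.000: state=(0.818, -1.107)
t=8.500: state=(-0.072, -2.831)
t=8.770: state=(-1.031, -3.950)
largest grid value and its neighbours: y(4.850)=3.96205, y(4.860)=3.96678, y(4.870)=3.96489
parabola through these three points peaks at t≈4.862 with y≈3.96694

max y = 3.967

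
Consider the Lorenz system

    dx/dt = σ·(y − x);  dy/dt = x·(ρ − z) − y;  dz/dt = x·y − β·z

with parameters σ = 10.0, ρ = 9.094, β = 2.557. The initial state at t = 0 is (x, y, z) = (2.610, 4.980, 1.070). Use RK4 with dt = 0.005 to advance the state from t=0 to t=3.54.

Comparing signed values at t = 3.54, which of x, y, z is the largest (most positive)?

t=0.000: state=(2.610, 4.980, 1.070)
step 1 (dt=0.005): k1=(23.700, 15.963, 10.262), k2=(23.507, 16.330, 10.598), k3=(23.521, 16.323, 10.596), k4=(23.340, 16.680, 10.935); state += dt/6·(k1+2k2+2k3+k4)
t=0.005: state=(2.728, 5.062, 1.123)
t=0.010: state=(2.843, 5.147, 1.179)
t=0.015: state=(2.958, 5.235, 1.239)
continuing one RK4 step at a time; state shown every 40 steps (Δt=0.2):
t=0.200: state=(6.991, 8.888, 6.544)
t=0.400: state=(7.003, 4.981, 13.044)
t=0.600: state=(2.915, 1.578, 9.903)
t=0.800: state=(1.719, 1.651, 6.425)
t=1.000: state=(2.166, 2.648, 4.481)
t=1.200: state=(3.662, 4.678, 4.381)
t=1.400: state=(5.862, 6.790, 7.233)
t=1.600: state=(6.119, 5.369, 10.595)
t=1.800: state=(4.092, 3.196, 9.578)
t=2.000: state=(3.123, 3.027, 7.347)
t=2.200: state=(3.506, 3.939, 6.166)
t=2.400: state=(4.650, 5.279, 6.713)
t=2.600: state=(5.523, 5.637, 8.621)
t=2.800: state=(5.010, 4.496, 9.426)
t=3.000: state=(4.065, 3.740, 8.456)
t=3.200: state=(3.844, 3.936, 7.365)
t=3.400: state=(4.310, 4.639, 7.153)
t=3.540: state=(4.769, 5.062, 7.622)
compare at T: x=4.769, y=5.062, z=7.622

largest component: z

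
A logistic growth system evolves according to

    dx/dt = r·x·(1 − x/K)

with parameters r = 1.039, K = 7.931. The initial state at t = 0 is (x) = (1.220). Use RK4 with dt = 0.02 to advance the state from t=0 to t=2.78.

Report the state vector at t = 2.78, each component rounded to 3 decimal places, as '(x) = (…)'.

t=0.000: state=(1.220)
step 1 (dt=0.02): k1=(1.073), k2=(1.080), k3=(1.080), k4=(1.088); state += dt/6·(k1+2k2+2k3+k4)
t=0.020: state=(1.242)
t=0.040: state=(1.264)
t=0.060: state=(1.286)
continuing one RK4 step at a time; state shown every 5 steps (Δt=0.1):
t=0.100: state=(1.331)
t=0.200: state=(1.450)
t=0.300: state=(1.577)
t=0.400: state=(1.713)
t=0.500: state=(1.857)
t=0.600: state=(2.008)
t=0.700: state=(2.168)
t=0.800: state=(2.336)
t=0.900: state=(2.510)
t=1.000: state=(2.692)
t=1.100: state=(2.880)
t=1.200: state=(3.073)
t=1.300: state=(3.270)
t=1.400: state=(3.472)
t=1.500: state=(3.676)
t=1.600: state=(3.881)
t=1.700: state=(4.087)
t=1.800: state=(4.293)
t=1.900: state=(4.496)
t=2.000: state=(4.697)
t=2.100: state=(4.894)
t=2.200: state=(5.086)
t=2.300: state=(5.273)
t=2.400: state=(5.453)
t=2.500: state=(5.626)
t=2.600: state=(5.793)
t=2.700: state=(5.951)
t=2.780: state=(6.072)

(x) = (6.072)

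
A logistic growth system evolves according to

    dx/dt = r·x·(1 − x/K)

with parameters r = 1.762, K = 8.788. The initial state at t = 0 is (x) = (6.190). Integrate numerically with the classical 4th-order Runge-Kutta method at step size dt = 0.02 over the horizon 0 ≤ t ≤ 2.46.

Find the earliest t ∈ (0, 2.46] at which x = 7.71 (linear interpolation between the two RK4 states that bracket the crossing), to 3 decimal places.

t = 0.624

t=0.000: state=(6.190)
step 1 (dt=0.02): k1=(3.224), k2=(3.201), k3=(3.201), k4=(3.177); state += dt/6·(k1+2k2+2k3+k4)
t=0.020: state=(6.254)
t=0.040: state=(6.317)
t=0.060: state=(6.379)
continuing one RK4 step at a time; state shown every 5 steps (Δt=0.1):
t=0.100: state=(6.500)
t=0.200: state=(6.786)
t=0.300: state=(7.045)
t=0.400: state=(7.278)
t=0.500: state=(7.486)
t=0.600: state=(7.670)
t=0.620: state=(7.704)
next step: t=0.640: state=(7.737) — x has crossed 7.71
linear interpolation between t=0.620 (7.70357) and t=0.640 (7.73663) → t≈0.624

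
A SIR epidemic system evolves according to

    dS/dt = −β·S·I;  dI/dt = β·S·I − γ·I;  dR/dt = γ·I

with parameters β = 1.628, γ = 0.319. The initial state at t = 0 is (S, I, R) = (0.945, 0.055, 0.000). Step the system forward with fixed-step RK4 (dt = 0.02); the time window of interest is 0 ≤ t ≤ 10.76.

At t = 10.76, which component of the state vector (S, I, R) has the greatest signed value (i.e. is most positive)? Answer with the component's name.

largest component: R

t=0.000: state=(0.945, 0.055, 0.000)
step 1 (dt=0.02): k1=(-0.085, 0.067, 0.018), k2=(-0.086, 0.068, 0.018), k3=(-0.086, 0.068, 0.018), k4=(-0.087, 0.069, 0.018); state += dt/6·(k1+2k2+2k3+k4)
t=0.020: state=(0.943, 0.056, 0.000)
t=0.040: state=(0.942, 0.058, 0.001)
t=0.060: state=(0.940, 0.059, 0.001)
continuing one RK4 step at a time; state shown every 25 steps (Δt=0.5):
t=0.500: state=(0.889, 0.099, 0.012)
t=1.000: state=(0.799, 0.168, 0.033)
t=1.500: state=(0.671, 0.262, 0.067)
t=2.000: state=(0.520, 0.363, 0.117)
t=2.500: state=(0.374, 0.444, 0.182)
t=3.000: state=(0.255, 0.488, 0.257)
t=3.500: state=(0.171, 0.494, 0.335)
t=4.000: state=(0.115, 0.472, 0.413)
t=4.500: state=(0.079, 0.435, 0.485)
t=5.000: state=(0.057, 0.392, 0.551)
t=5.500: state=(0.042, 0.348, 0.610)
t=6.000: state=(0.032, 0.306, 0.662)
t=6.500: state=(0.025, 0.267, 0.708)
t=7.000: state=(0.021, 0.232, 0.748)
t=7.500: state=(0.017, 0.201, 0.782)
t=8.000: state=(0.015, 0.173, 0.812)
t=8.500: state=(0.013, 0.149, 0.837)
t=9.000: state=(0.012, 0.129, 0.860)
t=9.500: state=(0.011, 0.111, 0.879)
t=10.000: state=(0.010, 0.095, 0.895)
t=10.500: state=(0.009, 0.082, 0.909)
t=10.760: state=(0.009, 0.076, 0.916)
compare at T: S=0.009, I=0.076, R=0.916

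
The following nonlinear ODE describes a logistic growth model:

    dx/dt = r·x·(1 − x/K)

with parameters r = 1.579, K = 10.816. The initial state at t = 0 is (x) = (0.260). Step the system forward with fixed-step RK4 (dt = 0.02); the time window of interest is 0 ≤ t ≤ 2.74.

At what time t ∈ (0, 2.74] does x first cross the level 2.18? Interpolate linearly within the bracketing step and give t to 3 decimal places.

t = 1.474

t=0.000: state=(0.260)
step 1 (dt=0.02): k1=(0.401), k2=(0.407), k3=(0.407), k4=(0.413); state += dt/6·(k1+2k2+2k3+k4)
t=0.020: state=(0.268)
t=0.040: state=(0.277)
t=0.060: state=(0.285)
continuing one RK4 step at a time; state shown every 5 steps (Δt=0.1):
t=0.100: state=(0.303)
t=0.200: state=(0.353)
t=0.300: state=(0.412)
t=0.400: state=(0.479)
t=0.500: state=(0.557)
t=0.600: state=(0.646)
t=0.700: state=(0.749)
t=0.800: state=(0.867)
t=0.900: state=(1.001)
t=1.000: state=(1.154)
t=1.100: state=(1.327)
t=1.200: state=(1.522)
t=1.300: state=(1.741)
t=1.400: state=(1.984)
t=1.460: state=(2.142)
next step: t=1.480: state=(2.197) — x has crossed 2.18
linear interpolation between t=1.460 (2.14228) and t=1.480 (2.19705) → t≈1.474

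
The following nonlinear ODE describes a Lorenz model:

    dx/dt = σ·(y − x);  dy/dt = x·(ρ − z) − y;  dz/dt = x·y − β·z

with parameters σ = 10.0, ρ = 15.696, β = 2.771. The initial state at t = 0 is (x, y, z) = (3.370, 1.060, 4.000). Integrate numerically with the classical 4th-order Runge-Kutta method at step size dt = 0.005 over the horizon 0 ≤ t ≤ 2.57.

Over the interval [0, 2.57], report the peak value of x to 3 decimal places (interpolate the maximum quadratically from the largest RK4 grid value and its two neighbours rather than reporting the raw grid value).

t=0.000: state=(3.370, 1.060, 4.000)
step 1 (dt=0.005): k1=(-23.100, 38.356, -7.512), k2=(-21.564, 37.646, -7.203), k3=(-21.620, 37.691, -7.207), k4=(-20.134, 37.020, -6.912); state += dt/6·(k1+2k2+2k3+k4)
t=0.005: state=(3.262, 1.248, 3.964)
t=0.010: state=(3.168, 1.430, 3.931)
t=0.015: state=(3.088, 1.607, 3.900)
continuing one RK4 step at a time; state shown every 20 steps (Δt=0.1):
t=0.100: state=(3.129, 4.320, 3.754)
t=0.200: state=(5.274, 8.314, 5.158)
t=0.300: state=(8.943, 12.847, 10.749)
t=0.400: state=(11.446, 11.551, 20.124)
t=0.500: state=(8.728, 4.055, 22.343)
t=0.600: state=(4.276, 0.710, 18.071)
t=0.700: state=(1.888, 0.526, 13.825)
t=0.800: state=(1.173, 0.949, 10.568)
t=0.900: state=(1.246, 1.572, 8.138)
t=1.000: state=(1.810, 2.634, 6.445)
t=1.100: state=(2.983, 4.566, 5.634)
t=1.200: state=(5.112, 7.833, 6.472)
t=1.300: state=(8.297, 11.671, 10.819)
t=1.400: state=(10.686, 11.329, 18.532)
t=1.500: state=(8.974, 5.378, 21.527)
t=1.600: state=(5.158, 1.801, 18.323)
t=1.700: state=(2.784, 1.352, 14.362)
t=1.800: state=(2.043, 1.866, 11.200)
t=1.900: state=(2.260, 2.833, 8.917)
t=2.000: state=(3.185, 4.486, 7.620)
t=2.100: state=(4.932, 7.148, 7.844)
t=2.200: state=(7.524, 10.314, 10.824)
t=2.300: state=(9.754, 10.892, 16.713)
t=2.400: state=(9.112, 6.798, 20.318)
t=2.500: state=(6.154, 3.156, 18.571)
t=2.570: state=(4.365, 2.330, 16.172)
largest grid value and its neighbours: x(0.395)=11.43307, x(0.400)=11.44617, x(0.405)=11.44346
parabola through these three points peaks at t≈0.402 with x≈11.44702

max x = 11.447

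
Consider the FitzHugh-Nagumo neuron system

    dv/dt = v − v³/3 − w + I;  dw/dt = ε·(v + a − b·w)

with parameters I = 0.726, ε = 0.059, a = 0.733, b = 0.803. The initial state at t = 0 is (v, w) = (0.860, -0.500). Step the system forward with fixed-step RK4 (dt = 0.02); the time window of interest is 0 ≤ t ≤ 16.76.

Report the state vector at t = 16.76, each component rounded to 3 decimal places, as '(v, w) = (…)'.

(v, w) = (1.243, 1.406)

t=0.000: state=(0.860, -0.500)
step 1 (dt=0.02): k1=(1.874, 0.118), k2=(1.877, 0.119), k3=(1.877, 0.119), k4=(1.880, 0.120); state += dt/6·(k1+2k2+2k3+k4)
t=0.020: state=(0.898, -0.498)
t=0.040: state=(0.935, -0.495)
t=0.060: state=(0.973, -0.493)
continuing one RK4 step at a time; state shown every 50 steps (Δt=1):
t=1.000: state=(2.040, -0.342)
t=2.000: state=(2.083, -0.164)
t=3.000: state=(2.034, 0.005)
t=4.000: state=(1.983, 0.163)
t=5.000: state=(1.931, 0.310)
t=6.000: state=(1.878, 0.448)
t=7.000: state=(1.826, 0.576)
t=8.000: state=(1.773, 0.695)
t=9.000: state=(1.719, 0.806)
t=10.000: state=(1.664, 0.908)
t=11.000: state=(1.609, 1.003)
t=12.000: state=(1.552, 1.090)
t=13.000: state=(1.493, 1.169)
t=14.000: state=(1.432, 1.242)
t=15.000: state=(1.368, 1.307)
t=16.000: state=(1.299, 1.366)
t=16.760: state=(1.243, 1.406)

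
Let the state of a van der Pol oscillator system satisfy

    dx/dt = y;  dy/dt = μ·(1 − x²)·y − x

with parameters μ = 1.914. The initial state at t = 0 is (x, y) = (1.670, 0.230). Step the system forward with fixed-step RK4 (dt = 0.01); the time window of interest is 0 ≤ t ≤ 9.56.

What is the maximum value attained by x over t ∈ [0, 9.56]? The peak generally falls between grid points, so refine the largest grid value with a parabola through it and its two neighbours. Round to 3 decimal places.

max x = 2.019

t=0.000: state=(1.670, 0.230)
step 1 (dt=0.01): k1=(0.230, -2.458), k2=(0.218, -2.418), k3=(0.218, -2.419), k4=(0.206, -2.380); state += dt/6·(k1+2k2+2k3+k4)
t=0.010: state=(1.672, 0.206)
t=0.020: state=(1.674, 0.182)
t=0.030: state=(1.676, 0.160)
continuing one RK4 step at a time; state shown every 50 steps (Δt=0.5):
t=0.500: state=(1.597, -0.365)
t=1.000: state=(1.361, -0.571)
t=1.500: state=(1.007, -0.890)
t=2.000: state=(0.371, -1.852)
t=2.500: state=(-1.089, -3.655)
t=3.000: state=(-2.011, -0.201)
t=3.500: state=(-1.926, 0.325)
t=4.000: state=(-1.741, 0.408)
t=4.500: state=(-1.514, 0.507)
t=5.000: state=(-1.219, 0.699)
t=5.500: state=(-0.766, 1.204)
t=6.000: state=(0.181, 2.908)
t=6.500: state=(1.779, 1.865)
t=7.000: state=(2.000, -0.209)
t=7.500: state=(1.844, -0.368)
t=8.000: state=(1.641, -0.448)
t=8.500: state=(1.388, -0.578)
t=9.000: state=(1.038, -0.868)
t=9.500: state=(0.427, -1.757)
t=9.560: state=(0.316, -1.963)
largest grid value and its neighbours: x(6.830)=2.01913, x(6.840)=2.01926, x(6.850)=2.01918
parabola through these three points peaks at t≈6.841 with x≈2.01926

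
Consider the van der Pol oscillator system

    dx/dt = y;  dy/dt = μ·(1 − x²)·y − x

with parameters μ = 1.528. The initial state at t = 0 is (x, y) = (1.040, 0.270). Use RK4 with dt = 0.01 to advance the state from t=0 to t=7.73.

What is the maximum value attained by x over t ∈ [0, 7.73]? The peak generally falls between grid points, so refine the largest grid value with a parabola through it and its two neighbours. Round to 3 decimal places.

max x = 2.015

t=0.000: state=(1.040, 0.270)
step 1 (dt=0.01): k1=(0.270, -1.074), k2=(0.265, -1.075), k3=(0.265, -1.075), k4=(0.259, -1.077); state += dt/6·(k1+2k2+2k3+k4)
t=0.010: state=(1.043, 0.259)
t=0.020: state=(1.045, 0.248)
t=0.030: state=(1.048, 0.238)
continuing one RK4 step at a time; state shown every 25 steps (Δt=0.25):
t=0.250: state=(1.074, -0.002)
t=0.500: state=(1.040, -0.261)
t=0.750: state=(0.944, -0.513)
t=1.000: state=(0.782, -0.793)
t=1.250: state=(0.540, -1.166)
t=1.500: state=(0.183, -1.728)
t=1.750: state=(-0.343, -2.491)
t=2.000: state=(-1.031, -2.835)
t=2.250: state=(-1.632, -1.760)
t=2.500: state=(-1.896, -0.459)
t=2.750: state=(-1.924, 0.136)
t=3.000: state=(-1.859, 0.353)
t=3.250: state=(-1.757, 0.452)
t=3.500: state=(-1.634, 0.526)
t=3.750: state=(-1.493, 0.605)
t=4.000: state=(-1.330, 0.710)
t=4.250: state=(-1.134, 0.863)
t=4.500: state=(-0.891, 1.106)
t=4.750: state=(-0.567, 1.518)
t=5.000: state=(-0.108, 2.216)
t=5.250: state=(0.559, 3.093)
t=5.500: state=(1.350, 2.898)
t=5.750: state=(1.870, 1.205)
t=6.000: state=(2.013, 0.108)
t=6.250: state=(1.985, -0.264)
t=6.500: state=(1.900, -0.393)
t=6.750: state=(1.793, -0.460)
t=7.000: state=(1.671, -0.519)
t=7.250: state=(1.532, -0.589)
t=7.500: state=(1.374, -0.683)
t=7.730: state=(1.203, -0.807)
largest grid value and its neighbours: x(6.040)=2.01518, x(6.050)=2.01524, x(6.060)=2.01510
parabola through these three points peaks at t≈6.048 with x≈2.01525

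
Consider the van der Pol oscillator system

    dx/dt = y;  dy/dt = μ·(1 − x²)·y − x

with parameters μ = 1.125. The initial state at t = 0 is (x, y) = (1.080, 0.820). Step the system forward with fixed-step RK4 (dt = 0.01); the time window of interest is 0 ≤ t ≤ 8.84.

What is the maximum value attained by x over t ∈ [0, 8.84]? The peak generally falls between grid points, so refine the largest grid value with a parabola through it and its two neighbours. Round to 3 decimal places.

max x = 2.009

t=0.000: state=(1.080, 0.820)
step 1 (dt=0.01): k1=(0.820, -1.234), k2=(0.814, -1.245), k3=(0.814, -1.244), k4=(0.808, -1.255); state += dt/6·(k1+2k2+2k3+k4)
t=0.010: state=(1.088, 0.808)
t=0.020: state=(1.096, 0.795)
t=0.030: state=(1.104, 0.782)
continuing one RK4 step at a time; state shown every 50 steps (Δt=0.5):
t=0.500: state=(1.311, 0.094)
t=1.000: state=(1.206, -0.478)
t=1.500: state=(0.847, -0.975)
t=2.000: state=(0.180, -1.773)
t=2.500: state=(-0.953, -2.546)
t=3.000: state=(-1.851, -0.760)
t=3.500: state=(-1.896, 0.326)
t=4.000: state=(-1.650, 0.622)
t=4.500: state=(-1.279, 0.878)
t=5.000: state=(-0.734, 1.368)
t=5.500: state=(0.187, 2.412)
t=6.000: state=(1.501, 2.199)
t=6.500: state=(2.007, 0.082)
t=7.000: state=(1.873, -0.480)
t=7.500: state=(1.578, -0.690)
t=8.000: state=(1.170, -0.969)
t=8.500: state=(0.557, -1.567)
t=8.840: state=(-0.096, -2.322)
largest grid value and its neighbours: x(6.530)=2.00880, x(6.540)=2.00886, x(6.550)=2.00872
parabola through these three points peaks at t≈6.538 with x≈2.00886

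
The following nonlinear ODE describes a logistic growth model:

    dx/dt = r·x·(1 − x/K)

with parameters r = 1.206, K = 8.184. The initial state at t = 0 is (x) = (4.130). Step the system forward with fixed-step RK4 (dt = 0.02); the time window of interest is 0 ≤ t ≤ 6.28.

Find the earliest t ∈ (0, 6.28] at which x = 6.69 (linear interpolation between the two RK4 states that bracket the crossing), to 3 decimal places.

t=0.000: state=(4.130)
step 1 (dt=0.02): k1=(2.467), k2=(2.467), k3=(2.467), k4=(2.466); state += dt/6·(k1+2k2+2k3+k4)
t=0.020: state=(4.179)
t=0.040: state=(4.229)
t=0.060: state=(4.278)
continuing one RK4 step at a time; state shown every 25 steps (Δt=0.5):
t=0.500: state=(5.324)
t=1.000: state=(6.325)
t=1.220: state=(6.679)
next step: t=1.240: state=(6.708) — x has crossed 6.69
linear interpolation between t=1.220 (6.67865) and t=1.240 (6.70806) → t≈1.228

t = 1.228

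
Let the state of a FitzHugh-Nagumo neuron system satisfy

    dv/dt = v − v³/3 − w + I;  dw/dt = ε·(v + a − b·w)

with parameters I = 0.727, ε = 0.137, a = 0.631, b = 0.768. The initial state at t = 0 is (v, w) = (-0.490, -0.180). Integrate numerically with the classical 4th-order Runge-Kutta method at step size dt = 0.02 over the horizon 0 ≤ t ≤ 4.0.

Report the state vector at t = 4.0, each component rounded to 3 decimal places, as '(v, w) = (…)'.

t=0.000: state=(-0.490, -0.180)
step 1 (dt=0.02): k1=(0.456, 0.038), k2=(0.459, 0.039), k3=(0.459, 0.039), k4=(0.462, 0.039); state += dt/6·(k1+2k2+2k3+k4)
t=0.020: state=(-0.481, -0.179)
t=0.040: state=(-0.472, -0.178)
t=0.060: state=(-0.462, -0.178)
continuing one RK4 step at a time; state shown every 10 steps (Δt=0.2):
t=0.200: state=(-0.392, -0.171)
t=0.400: state=(-0.278, -0.160)
t=0.600: state=(-0.144, -0.145)
t=0.800: state=(0.015, -0.127)
t=1.000: state=(0.205, -0.104)
t=1.200: state=(0.429, -0.076)
t=1.400: state=(0.685, -0.042)
t=1.600: state=(0.961, -0.002)
t=1.800: state=(1.233, 0.045)
t=2.000: state=(1.468, 0.098)
t=2.200: state=(1.646, 0.155)
t=2.400: state=(1.763, 0.215)
t=2.600: state=(1.830, 0.277)
t=2.800: state=(1.862, 0.338)
t=3.000: state=(1.873, 0.399)
t=3.200: state=(1.869, 0.459)
t=3.400: state=(1.858, 0.517)
t=3.600: state=(1.842, 0.573)
t=3.800: state=(1.823, 0.628)
t=4.000: state=(1.803, 0.681)

(v, w) = (1.803, 0.681)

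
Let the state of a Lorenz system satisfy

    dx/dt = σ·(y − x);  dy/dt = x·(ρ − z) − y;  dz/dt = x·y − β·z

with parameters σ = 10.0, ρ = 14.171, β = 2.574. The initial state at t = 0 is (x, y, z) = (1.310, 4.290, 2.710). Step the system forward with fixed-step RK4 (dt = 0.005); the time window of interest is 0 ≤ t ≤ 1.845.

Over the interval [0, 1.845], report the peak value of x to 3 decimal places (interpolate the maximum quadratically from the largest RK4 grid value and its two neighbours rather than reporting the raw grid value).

t=0.000: state=(1.310, 4.290, 2.710)
step 1 (dt=0.005): k1=(29.800, 10.724, -1.356), k2=(29.323, 11.556, -0.990), k3=(29.356, 11.539, -0.995), k4=(28.909, 12.356, -0.629); state += dt/6·(k1+2k2+2k3+k4)
t=0.005: state=(1.457, 4.348, 2.705)
t=0.010: state=(1.599, 4.413, 2.704)
t=0.015: state=(1.738, 4.487, 2.706)
continuing one RK4 step at a time; state shown every 20 steps (Δt=0.1):
t=0.100: state=(3.962, 6.728, 3.419)
t=0.200: state=(7.206, 10.859, 7.088)
t=0.300: state=(10.411, 12.368, 15.204)
t=0.400: state=(9.781, 6.598, 20.867)
t=0.500: state=(5.630, 1.468, 18.678)
t=0.600: state=(2.455, 0.332, 14.688)
t=0.700: state=(1.140, 0.460, 11.407)
t=0.800: state=(0.821, 0.772, 8.868)
t=0.900: state=(0.943, 1.217, 6.930)
t=1.000: state=(1.370, 1.969, 5.518)
t=1.100: state=(2.201, 3.308, 4.678)
t=1.200: state=(3.691, 5.620, 4.775)
t=1.300: state=(6.114, 8.987, 6.897)
t=1.400: state=(8.995, 11.425, 12.483)
t=1.500: state=(9.830, 8.695, 18.643)
t=1.600: state=(7.148, 3.600, 19.008)
t=1.700: state=(3.964, 1.468, 15.806)
t=1.800: state=(2.275, 1.303, 12.559)
t=1.845: state=(1.949, 1.452, 11.308)
largest grid value and its neighbours: x(0.335)=10.80286, x(0.340)=10.80623, x(0.345)=10.79556
parabola through these three points peaks at t≈0.339 with x≈10.80671

max x = 10.807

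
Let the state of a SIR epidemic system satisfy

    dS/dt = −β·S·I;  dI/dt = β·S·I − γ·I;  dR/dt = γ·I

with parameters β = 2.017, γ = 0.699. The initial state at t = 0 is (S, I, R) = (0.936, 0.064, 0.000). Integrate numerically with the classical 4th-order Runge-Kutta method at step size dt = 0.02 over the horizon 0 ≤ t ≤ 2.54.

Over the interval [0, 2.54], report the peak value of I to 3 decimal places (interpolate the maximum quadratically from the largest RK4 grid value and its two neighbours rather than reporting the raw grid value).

t=0.000: state=(0.936, 0.064, 0.000)
step 1 (dt=0.02): k1=(-0.121, 0.076, 0.045), k2=(-0.122, 0.077, 0.045), k3=(-0.122, 0.077, 0.045), k4=(-0.123, 0.078, 0.046); state += dt/6·(k1+2k2+2k3+k4)
t=0.020: state=(0.934, 0.066, 0.001)
t=0.040: state=(0.931, 0.067, 0.002)
t=0.060: state=(0.929, 0.069, 0.003)
continuing one RK4 step at a time; state shown every 5 steps (Δt=0.1):
t=0.100: state=(0.923, 0.072, 0.005)
t=0.200: state=(0.909, 0.081, 0.010)
t=0.300: state=(0.894, 0.090, 0.016)
t=0.400: state=(0.877, 0.101, 0.023)
t=0.500: state=(0.858, 0.112, 0.030)
t=0.600: state=(0.838, 0.124, 0.038)
t=0.700: state=(0.816, 0.136, 0.047)
t=0.800: state=(0.793, 0.150, 0.057)
t=0.900: state=(0.768, 0.163, 0.068)
t=1.000: state=(0.742, 0.177, 0.080)
t=1.100: state=(0.715, 0.191, 0.093)
t=1.200: state=(0.687, 0.206, 0.107)
t=1.300: state=(0.658, 0.220, 0.122)
t=1.400: state=(0.629, 0.233, 0.138)
t=1.500: state=(0.599, 0.246, 0.155)
t=1.600: state=(0.570, 0.258, 0.172)
t=1.700: state=(0.540, 0.269, 0.191)
t=1.800: state=(0.511, 0.279, 0.210)
t=1.900: state=(0.483, 0.288, 0.230)
t=2.000: state=(0.455, 0.295, 0.250)
t=2.100: state=(0.428, 0.301, 0.271)
t=2.200: state=(0.403, 0.305, 0.292)
t=2.300: state=(0.379, 0.308, 0.313)
t=2.400: state=(0.356, 0.309, 0.335)
t=2.500: state=(0.335, 0.309, 0.357)
t=2.540: state=(0.326, 0.309, 0.365)
largest grid value and its neighbours: I(2.420)=0.30908, I(2.440)=0.30912, I(2.460)=0.30910
parabola through these three points peaks at t≈2.443 with I≈0.30912

max I = 0.309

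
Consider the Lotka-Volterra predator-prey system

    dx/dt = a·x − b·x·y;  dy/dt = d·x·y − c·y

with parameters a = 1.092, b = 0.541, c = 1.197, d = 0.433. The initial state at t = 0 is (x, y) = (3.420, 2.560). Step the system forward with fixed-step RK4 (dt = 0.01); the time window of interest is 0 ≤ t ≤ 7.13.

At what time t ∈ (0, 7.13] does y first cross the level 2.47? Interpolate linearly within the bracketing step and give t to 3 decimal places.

t=0.000: state=(3.420, 2.560)
step 1 (dt=0.01): k1=(-1.002, 0.727), k2=(-1.007, 0.722), k3=(-1.007, 0.722), k4=(-1.012, 0.718); state += dt/6·(k1+2k2+2k3+k4)
t=0.010: state=(3.410, 2.567)
t=0.020: state=(3.400, 2.574)
t=0.030: state=(3.389, 2.581)
continuing one RK4 step at a time; state shown every 25 steps (Δt=0.25):
t=0.250: state=(3.144, 2.709)
t=0.500: state=(2.848, 2.777)
t=0.750: state=(2.571, 2.760)
t=1.000: state=(2.338, 2.668)
t=1.250: state=(2.162, 2.522)
t=1.320: state=(2.123, 2.475)
next step: t=1.330: state=(2.118, 2.468) — y has crossed 2.47
linear interpolation between t=1.320 (2.47472) and t=1.330 (2.46783) → t≈1.327

t = 1.327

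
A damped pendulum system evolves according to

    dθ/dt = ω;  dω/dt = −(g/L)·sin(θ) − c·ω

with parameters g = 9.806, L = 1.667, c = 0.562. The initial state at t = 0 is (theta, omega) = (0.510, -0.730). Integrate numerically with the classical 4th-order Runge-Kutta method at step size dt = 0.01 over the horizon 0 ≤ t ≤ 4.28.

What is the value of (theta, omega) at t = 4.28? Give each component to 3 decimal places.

(theta, omega) = (-0.051, 0.402)

t=0.000: state=(0.510, -0.730)
step 1 (dt=0.01): k1=(-0.730, -2.461), k2=(-0.742, -2.436), k3=(-0.742, -2.435), k4=(-0.754, -2.410); state += dt/6·(k1+2k2+2k3+k4)
t=0.010: state=(0.503, -0.754)
t=0.020: state=(0.495, -0.778)
t=0.030: state=(0.487, -0.801)
continuing one RK4 step at a time; state shown every 20 steps (Δt=0.2):
t=0.200: state=(0.322, -1.106)
t=0.400: state=(0.086, -1.213)
t=0.600: state=(-0.144, -1.046)
t=0.800: state=(-0.319, -0.671)
t=1.000: state=(-0.406, -0.196)
t=1.200: state=(-0.398, 0.268)
t=1.400: state=(-0.306, 0.628)
t=1.600: state=(-0.158, 0.819)
t=1.800: state=(0.008, 0.813)
t=2.000: state=(0.155, 0.631)
t=2.200: state=(0.253, 0.332)
t=2.400: state=(0.286, -0.006)
t=2.600: state=(0.253, -0.306)
t=2.800: state=(0.169, -0.510)
t=3.000: state=(0.058, -0.582)
t=3.200: state=(-0.054, -0.520)
t=3.400: state=(-0.143, -0.351)
t=3.600: state=(-0.191, -0.124)
t=3.800: state=(-0.192, 0.105)
t=4.000: state=(-0.152, 0.288)
t=4.200: state=(-0.083, 0.389)
t=4.280: state=(-0.051, 0.402)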